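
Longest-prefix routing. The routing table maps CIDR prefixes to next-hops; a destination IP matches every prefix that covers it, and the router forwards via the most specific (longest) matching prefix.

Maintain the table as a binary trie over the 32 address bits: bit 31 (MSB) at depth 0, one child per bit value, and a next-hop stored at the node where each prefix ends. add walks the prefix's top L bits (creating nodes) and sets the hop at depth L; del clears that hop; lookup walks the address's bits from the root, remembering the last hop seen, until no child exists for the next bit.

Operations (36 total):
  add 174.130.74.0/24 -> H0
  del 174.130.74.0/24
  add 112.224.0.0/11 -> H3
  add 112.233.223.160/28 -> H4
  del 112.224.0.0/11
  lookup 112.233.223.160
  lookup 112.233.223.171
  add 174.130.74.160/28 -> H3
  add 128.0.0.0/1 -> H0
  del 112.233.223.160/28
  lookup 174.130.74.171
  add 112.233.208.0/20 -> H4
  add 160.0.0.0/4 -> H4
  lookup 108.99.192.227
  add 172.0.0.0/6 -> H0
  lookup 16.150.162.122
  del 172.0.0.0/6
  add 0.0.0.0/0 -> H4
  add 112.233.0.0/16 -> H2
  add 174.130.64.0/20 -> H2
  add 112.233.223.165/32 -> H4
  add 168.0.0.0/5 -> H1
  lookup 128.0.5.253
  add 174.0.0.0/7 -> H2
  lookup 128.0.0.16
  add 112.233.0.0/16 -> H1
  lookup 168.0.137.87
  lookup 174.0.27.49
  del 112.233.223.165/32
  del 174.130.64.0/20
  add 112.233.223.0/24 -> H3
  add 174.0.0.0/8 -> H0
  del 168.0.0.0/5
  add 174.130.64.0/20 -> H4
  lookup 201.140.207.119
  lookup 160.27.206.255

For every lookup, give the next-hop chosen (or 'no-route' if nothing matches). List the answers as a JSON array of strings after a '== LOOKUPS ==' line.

Process each operation:
  add 174.130.74.0/24 -> H0 at depth 24
  del 174.130.74.0/24 (clear depth 24)
  add 112.224.0.0/11 -> H3 at depth 11
  add 112.233.223.160/28 -> H4 at depth 28
  del 112.224.0.0/11 (clear depth 11)
  Q 112.233.223.160: descend 0111000011101001110111111010 ; hops seen [H4] ; pick H4
  Q 112.233.223.171: descend 0111000011101001110111111010 ; hops seen [H4] ; pick H4
  add 174.130.74.160/28 -> H3 at depth 28
  add 128.0.0.0/1 -> H0 at depth 1
  del 112.233.223.160/28 (clear depth 28)
  Q 174.130.74.171: descend 1010111010000010010010101010 ; hops seen [H0,H3] ; pick H3
  add 112.233.208.0/20 -> H4 at depth 20
  add 160.0.0.0/4 -> H4 at depth 4
  Q 108.99.192.227: descend 011 ; hops seen [∅] ; pick no-route
  add 172.0.0.0/6 -> H0 at depth 6
  Q 16.150.162.122: descend 0 ; hops seen [∅] ; pick no-route
  del 172.0.0.0/6 (clear depth 6)
  add 0.0.0.0/0 -> H4 at depth 0
  add 112.233.0.0/16 -> H2 at depth 16
  add 174.130.64.0/20 -> H2 at depth 20
  add 112.233.223.165/32 -> H4 at depth 32
  add 168.0.0.0/5 -> H1 at depth 5
  Q 128.0.5.253: descend 10 ; hops seen [H4,H0] ; pick H0
  add 174.0.0.0/7 -> H2 at depth 7
  Q 128.0.0.16: descend 10 ; hops seen [H4,H0] ; pick H0
  add 112.233.0.0/16 -> H1 at depth 16
  Q 168.0.137.87: descend 10101 ; hops seen [H4,H0,H4,H1] ; pick H1
  Q 174.0.27.49: descend 10101110 ; hops seen [H4,H0,H4,H1,H2] ; pick H2
  del 112.233.223.165/32 (clear depth 32)
  del 174.130.64.0/20 (clear depth 20)
  add 112.233.223.0/24 -> H3 at depth 24
  add 174.0.0.0/8 -> H0 at depth 8
  del 168.0.0.0/5 (clear depth 5)
  add 174.130.64.0/20 -> H4 at depth 20
  Q 201.140.207.119: descend 1 ; hops seen [H4,H0] ; pick H0
  Q 160.27.206.255: descend 1010 ; hops seen [H4,H0,H4] ; pick H4

== LOOKUPS ==
["H4","H4","H3","no-route","no-route","H0","H0","H1","H2","H0","H4"]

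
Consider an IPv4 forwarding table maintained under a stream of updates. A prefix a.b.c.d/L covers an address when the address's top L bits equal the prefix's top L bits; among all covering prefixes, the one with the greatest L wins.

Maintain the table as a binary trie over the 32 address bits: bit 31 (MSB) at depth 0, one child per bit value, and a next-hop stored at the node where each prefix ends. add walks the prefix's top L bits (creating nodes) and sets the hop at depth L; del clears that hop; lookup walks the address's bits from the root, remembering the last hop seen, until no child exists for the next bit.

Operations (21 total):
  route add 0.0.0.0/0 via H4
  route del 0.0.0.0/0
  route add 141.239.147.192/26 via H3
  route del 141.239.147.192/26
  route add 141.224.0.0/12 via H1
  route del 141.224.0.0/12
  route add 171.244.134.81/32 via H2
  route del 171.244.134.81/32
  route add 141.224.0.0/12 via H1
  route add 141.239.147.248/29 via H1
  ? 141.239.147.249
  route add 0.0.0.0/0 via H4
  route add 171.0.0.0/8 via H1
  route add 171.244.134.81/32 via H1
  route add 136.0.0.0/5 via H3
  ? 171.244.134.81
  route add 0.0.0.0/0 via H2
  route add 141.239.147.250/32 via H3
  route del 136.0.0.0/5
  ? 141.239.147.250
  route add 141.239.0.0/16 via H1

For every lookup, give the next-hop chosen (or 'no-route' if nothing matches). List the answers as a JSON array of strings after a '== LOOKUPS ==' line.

Trace:
  + 0.0.0.0/0 (H4) depth=0
  del 0.0.0.0/0 (clear depth 0)
  + 141.239.147.192/26 (H3) depth=26
  del 141.239.147.192/26 (clear depth 26)
  + 141.224.0.0/12 (H1) depth=12
  del 141.224.0.0/12 (clear depth 12)
  + 171.244.134.81/32 (H2) depth=32
  del 171.244.134.81/32 (clear depth 32)
  + 141.224.0.0/12 (H1) depth=12
  + 141.239.147.248/29 (H1) depth=29
  lookup 141.239.147.249: bits 10001101111011111001001111111 walk d0:-→d1:-→d2:-→d3:-→d4:-→d5:-→d6:-→d7:-→d8:-→d9:-→d10:-→d11:-→d12:H1→d13:-→d14:-→d15:-→d16:-→d17:-→d18:-→d19:-→d20:-→d21:-→d22:-→d23:-→d24:-→d25:-→d26:-→d27:-→d28:-→d29:H1 -> H1
  + 0.0.0.0/0 (H4) depth=0
  + 171.0.0.0/8 (H1) depth=8
  + 171.244.134.81/32 (H1) depth=32
  + 136.0.0.0/5 (H3) depth=5
  lookup 171.244.134.81: bits 10101011111101001000011001010001 walk d0:H4→d1:-→d2:-→d3:-→d4:-→d5:-→d6:-→d7:-→d8:H1→d9:-→d10:-→d11:-→d12:-→d13:-→d14:-→d15:-→d16:-→d17:-→d18:-→d19:-→d20:-→d21:-→d22:-→d23:-→d24:-→d25:-→d26:-→d27:-→d28:-→d29:-→d30:-→d31:-→d32:H1 -> H1
  + 0.0.0.0/0 (H2) depth=0
  + 141.239.147.250/32 (H3) depth=32
  del 136.0.0.0/5 (clear depth 5)
  lookup 141.239.147.250: bits 10001101111011111001001111111010 walk d0:H2→d1:-→d2:-→d3:-→d4:-→d5:-→d6:-→d7:-→d8:-→d9:-→d10:-→d11:-→d12:H1→d13:-→d14:-→d15:-→d16:-→d17:-→d18:-→d19:-→d20:-→d21:-→d22:-→d23:-→d24:-→d25:-→d26:-→d27:-→d28:-→d29:H1→d30:-→d31:-→d32:H3 -> H3
  + 141.239.0.0/16 (H1) depth=16

== LOOKUPS ==
["H1","H1","H3"]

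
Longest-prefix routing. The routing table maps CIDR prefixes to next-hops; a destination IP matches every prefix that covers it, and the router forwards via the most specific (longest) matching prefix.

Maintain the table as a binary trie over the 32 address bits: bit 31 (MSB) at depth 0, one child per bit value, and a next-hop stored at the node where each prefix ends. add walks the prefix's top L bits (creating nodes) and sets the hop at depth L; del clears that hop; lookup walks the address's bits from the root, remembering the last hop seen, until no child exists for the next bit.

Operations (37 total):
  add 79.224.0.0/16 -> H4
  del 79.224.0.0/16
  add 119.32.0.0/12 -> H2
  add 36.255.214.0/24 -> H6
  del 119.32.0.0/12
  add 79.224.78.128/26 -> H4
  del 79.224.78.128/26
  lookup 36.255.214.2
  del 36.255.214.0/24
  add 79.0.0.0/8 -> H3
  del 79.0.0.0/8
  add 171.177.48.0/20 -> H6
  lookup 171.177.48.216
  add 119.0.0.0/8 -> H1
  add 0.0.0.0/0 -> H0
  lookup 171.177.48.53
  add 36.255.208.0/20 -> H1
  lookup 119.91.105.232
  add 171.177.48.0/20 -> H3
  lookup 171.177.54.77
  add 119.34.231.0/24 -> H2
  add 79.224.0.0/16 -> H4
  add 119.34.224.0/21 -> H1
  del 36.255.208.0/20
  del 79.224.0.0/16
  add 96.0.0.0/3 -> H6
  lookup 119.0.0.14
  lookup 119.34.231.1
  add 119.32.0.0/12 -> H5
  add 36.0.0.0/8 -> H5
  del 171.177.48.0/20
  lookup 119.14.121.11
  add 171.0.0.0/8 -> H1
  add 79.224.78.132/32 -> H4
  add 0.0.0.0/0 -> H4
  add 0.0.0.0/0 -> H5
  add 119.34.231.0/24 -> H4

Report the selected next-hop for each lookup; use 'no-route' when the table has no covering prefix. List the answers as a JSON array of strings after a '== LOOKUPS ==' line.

Trace:
  add 79.224.0.0/16 -> H4 at depth 16
  - 79.224.0.0/16 clear@16
  add 119.32.0.0/12 -> H2 at depth 12
  add 36.255.214.0/24 -> H6 at depth 24
  - 119.32.0.0/12 clear@12
  add 79.224.78.128/26 -> H4 at depth 26
  - 79.224.78.128/26 clear@26
  ? 36.255.214.2  path d0:-→d1:-→d2:-→d3:-→d4:-→d5:-→d6:-→d7:-→d8:-→d9:-→d10:-→d11:-→d12:-→d13:-→d14:-→d15:-→d16:-→d17:-→d18:-→d19:-→d20:-→d21:-→d22:-→d23:-→d24:H6  best=H6
  - 36.255.214.0/24 clear@24
  add 79.0.0.0/8 -> H3 at depth 8
  - 79.0.0.0/8 clear@8
  add 171.177.48.0/20 -> H6 at depth 20
  ? 171.177.48.216  path d0:-→d1:-→d2:-→d3:-→d4:-→d5:-→d6:-→d7:-→d8:-→d9:-→d10:-→d11:-→d12:-→d13:-→d14:-→d15:-→d16:-→d17:-→d18:-→d19:-→d20:H6  best=H6
  add 119.0.0.0/8 -> H1 at depth 8
  add 0.0.0.0/0 -> H0 at depth 0
  ? 171.177.48.53  path d0:H0→d1:-→d2:-→d3:-→d4:-→d5:-→d6:-→d7:-→d8:-→d9:-→d10:-→d11:-→d12:-→d13:-→d14:-→d15:-→d16:-→d17:-→d18:-→d19:-→d20:H6  best=H6
  add 36.255.208.0/20 -> H1 at depth 20
  ? 119.91.105.232  path d0:H0→d1:-→d2:-→d3:-→d4:-→d5:-→d6:-→d7:-→d8:H1→d9:-  best=H1
  add 171.177.48.0/20 -> H3 at depth 20
  ? 171.177.54.77  path d0:H0→d1:-→d2:-→d3:-→d4:-→d5:-→d6:-→d7:-→d8:-→d9:-→d10:-→d11:-→d12:-→d13:-→d14:-→d15:-→d16:-→d17:-→d18:-→d19:-→d20:H3  best=H3
  add 119.34.231.0/24 -> H2 at depth 24
  add 79.224.0.0/16 -> H4 at depth 16
  add 119.34.224.0/21 -> H1 at depth 21
  - 36.255.208.0/20 clear@20
  - 79.224.0.0/16 clear@16
  add 96.0.0.0/3 -> H6 at depth 3
  ? 119.0.0.14  path d0:H0→d1:-→d2:-→d3:H6→d4:-→d5:-→d6:-→d7:-→d8:H1→d9:-→d10:-  best=H1
  ? 119.34.231.1  path d0:H0→d1:-→d2:-→d3:H6→d4:-→d5:-→d6:-→d7:-→d8:H1→d9:-→d10:-→d11:-→d12:-→d13:-→d14:-→d15:-→d16:-→d17:-→d18:-→d19:-→d20:-→d21:H1→d22:-→d23:-→d24:H2  best=H2
  add 119.32.0.0/12 -> H5 at depth 12
  add 36.0.0.0/8 -> H5 at depth 8
  - 171.177.48.0/20 clear@20
  ? 119.14.121.11  path d0:H0→d1:-→d2:-→d3:H6→d4:-→d5:-→d6:-→d7:-→d8:H1→d9:-→d10:-  best=H1
  add 171.0.0.0/8 -> H1 at depth 8
  add 79.224.78.132/32 -> H4 at depth 32
  add 0.0.0.0/0 -> H4 at depth 0
  add 0.0.0.0/0 -> H5 at depth 0
  add 119.34.231.0/24 -> H4 at depth 24

== LOOKUPS ==
["H6","H6","H6","H1","H3","H1","H2","H1"]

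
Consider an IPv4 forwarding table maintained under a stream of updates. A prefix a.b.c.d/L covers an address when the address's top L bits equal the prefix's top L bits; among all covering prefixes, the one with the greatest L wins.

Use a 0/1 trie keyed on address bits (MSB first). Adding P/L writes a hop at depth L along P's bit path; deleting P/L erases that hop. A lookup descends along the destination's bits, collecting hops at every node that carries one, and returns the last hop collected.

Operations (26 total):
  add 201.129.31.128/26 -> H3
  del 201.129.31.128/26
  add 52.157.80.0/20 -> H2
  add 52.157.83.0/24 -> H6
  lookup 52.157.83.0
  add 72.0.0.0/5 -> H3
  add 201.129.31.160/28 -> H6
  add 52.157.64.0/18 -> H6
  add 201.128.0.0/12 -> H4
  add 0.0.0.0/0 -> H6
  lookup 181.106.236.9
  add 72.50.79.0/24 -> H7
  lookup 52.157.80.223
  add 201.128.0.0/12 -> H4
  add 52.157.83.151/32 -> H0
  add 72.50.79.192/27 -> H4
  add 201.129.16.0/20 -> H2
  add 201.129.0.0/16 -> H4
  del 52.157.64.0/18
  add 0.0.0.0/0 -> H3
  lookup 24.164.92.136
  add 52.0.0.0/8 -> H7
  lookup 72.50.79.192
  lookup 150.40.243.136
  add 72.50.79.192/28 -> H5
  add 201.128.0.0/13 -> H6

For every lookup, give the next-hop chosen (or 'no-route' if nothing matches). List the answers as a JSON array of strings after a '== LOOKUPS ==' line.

Apply in order:
  + 201.129.31.128/26 (H3) depth=26
  del 201.129.31.128/26 (clear depth 26)
  + 52.157.80.0/20 (H2) depth=20
  + 52.157.83.0/24 (H6) depth=24
  Q 52.157.83.0: descend 001101001001110101010011 ; hops seen [H2,H6] ; pick H6
  + 72.0.0.0/5 (H3) depth=5
  + 201.129.31.160/28 (H6) depth=28
  + 52.157.64.0/18 (H6) depth=18
  + 201.128.0.0/12 (H4) depth=12
  + 0.0.0.0/0 (H6) depth=0
  Q 181.106.236.9: descend 1 ; hops seen [H6] ; pick H6
  + 72.50.79.0/24 (H7) depth=24
  Q 52.157.80.223: descend 0011010010011101010100 ; hops seen [H6,H6,H2] ; pick H2
  + 201.128.0.0/12 (H4) depth=12
  + 52.157.83.151/32 (H0) depth=32
  + 72.50.79.192/27 (H4) depth=27
  + 201.129.16.0/20 (H2) depth=20
  + 201.129.0.0/16 (H4) depth=16
  del 52.157.64.0/18 (clear depth 18)
  + 0.0.0.0/0 (H3) depth=0
  Q 24.164.92.136: descend 00 ; hops seen [H3] ; pick H3
  + 52.0.0.0/8 (H7) depth=8
  Q 72.50.79.192: descend 010010000011001001001111110 ; hops seen [H3,H3,H7,H4] ; pick H4
  Q 150.40.243.136: descend 1 ; hops seen [H3] ; pick H3
  + 72.50.79.192/28 (H5) depth=28
  + 201.128.0.0/13 (H6) depth=13

== LOOKUPS ==
["H6","H6","H2","H3","H4","H3"]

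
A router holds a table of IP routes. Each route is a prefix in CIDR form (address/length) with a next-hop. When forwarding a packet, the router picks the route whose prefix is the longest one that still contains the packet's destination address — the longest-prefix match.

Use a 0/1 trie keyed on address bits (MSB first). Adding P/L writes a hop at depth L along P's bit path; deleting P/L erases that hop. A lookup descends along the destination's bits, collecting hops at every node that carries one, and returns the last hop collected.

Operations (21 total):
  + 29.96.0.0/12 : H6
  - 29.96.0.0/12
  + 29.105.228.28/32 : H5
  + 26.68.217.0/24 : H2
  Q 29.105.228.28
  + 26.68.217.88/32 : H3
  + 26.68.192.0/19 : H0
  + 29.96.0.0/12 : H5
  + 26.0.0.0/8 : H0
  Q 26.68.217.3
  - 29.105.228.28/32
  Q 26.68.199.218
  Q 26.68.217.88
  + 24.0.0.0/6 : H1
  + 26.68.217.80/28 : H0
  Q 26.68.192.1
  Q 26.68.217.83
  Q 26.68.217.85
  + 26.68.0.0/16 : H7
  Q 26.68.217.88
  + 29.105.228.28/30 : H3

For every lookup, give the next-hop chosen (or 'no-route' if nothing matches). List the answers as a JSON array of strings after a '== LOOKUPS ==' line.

Trace:
  add 29.96.0.0/12 -> H6 at depth 12
  - 29.96.0.0/12 clear@12
  add 29.105.228.28/32 -> H5 at depth 32
  add 26.68.217.0/24 -> H2 at depth 24
  ? 29.105.228.28  path d0:-→d1:-→d2:-→d3:-→d4:-→d5:-→d6:-→d7:-→d8:-→d9:-→d10:-→d11:-→d12:-→d13:-→d14:-→d15:-→d16:-→d17:-→d18:-→d19:-→d20:-→d21:-→d22:-→d23:-→d24:-→d25:-→d26:-→d27:-→d28:-→d29:-→d30:-→d31:-→d32:H5  best=H5
  add 26.68.217.88/32 -> H3 at depth 32
  add 26.68.192.0/19 -> H0 at depth 19
  add 29.96.0.0/12 -> H5 at depth 12
  add 26.0.0.0/8 -> H0 at depth 8
  ? 26.68.217.3  path d0:-→d1:-→d2:-→d3:-→d4:-→d5:-→d6:-→d7:-→d8:H0→d9:-→d10:-→d11:-→d12:-→d13:-→d14:-→d15:-→d16:-→d17:-→d18:-→d19:H0→d20:-→d21:-→d22:-→d23:-→d24:H2→d25:-  best=H2
  - 29.105.228.28/32 clear@32
  ? 26.68.199.218  path d0:-→d1:-→d2:-→d3:-→d4:-→d5:-→d6:-→d7:-→d8:H0→d9:-→d10:-→d11:-→d12:-→d13:-→d14:-→d15:-→d16:-→d17:-→d18:-→d19:H0  best=H0
  ? 26.68.217.88  path d0:-→d1:-→d2:-→d3:-→d4:-→d5:-→d6:-→d7:-→d8:H0→d9:-→d10:-→d11:-→d12:-→d13:-→d14:-→d15:-→d16:-→d17:-→d18:-→d19:H0→d20:-→d21:-→d22:-→d23:-→d24:H2→d25:-→d26:-→d27:-→d28:-→d29:-→d30:-→d31:-→d32:H3  best=H3
  add 24.0.0.0/6 -> H1 at depth 6
  add 26.68.217.80/28 -> H0 at depth 28
  ? 26.68.192.1  path d0:-→d1:-→d2:-→d3:-→d4:-→d5:-→d6:H1→d7:-→d8:H0→d9:-→d10:-→d11:-→d12:-→d13:-→d14:-→d15:-→d16:-→d17:-→d18:-→d19:H0  best=H0
  ? 26.68.217.83  path d0:-→d1:-→d2:-→d3:-→d4:-→d5:-→d6:H1→d7:-→d8:H0→d9:-→d10:-→d11:-→d12:-→d13:-→d14:-→d15:-→d16:-→d17:-→d18:-→d19:H0→d20:-→d21:-→d22:-→d23:-→d24:H2→d25:-→d26:-→d27:-→d28:H0  best=H0
  ? 26.68.217.85  path d0:-→d1:-→d2:-→d3:-→d4:-→d5:-→d6:H1→d7:-→d8:H0→d9:-→d10:-→d11:-→d12:-→d13:-→d14:-→d15:-→d16:-→d17:-→d18:-→d19:H0→d20:-→d21:-→d22:-→d23:-→d24:H2→d25:-→d26:-→d27:-→d28:H0  best=H0
  add 26.68.0.0/16 -> H7 at depth 16
  ? 26.68.217.88  path d0:-→d1:-→d2:-→d3:-→d4:-→d5:-→d6:H1→d7:-→d8:H0→d9:-→d10:-→d11:-→d12:-→d13:-→d14:-→d15:-→d16:H7→d17:-→d18:-→d19:H0→d20:-→d21:-→d22:-→d23:-→d24:H2→d25:-→d26:-→d27:-→d28:H0→d29:-→d30:-→d31:-→d32:H3  best=H3
  add 29.105.228.28/30 -> H3 at depth 30

== LOOKUPS ==
["H5","H2","H0","H3","H0","H0","H0","H3"]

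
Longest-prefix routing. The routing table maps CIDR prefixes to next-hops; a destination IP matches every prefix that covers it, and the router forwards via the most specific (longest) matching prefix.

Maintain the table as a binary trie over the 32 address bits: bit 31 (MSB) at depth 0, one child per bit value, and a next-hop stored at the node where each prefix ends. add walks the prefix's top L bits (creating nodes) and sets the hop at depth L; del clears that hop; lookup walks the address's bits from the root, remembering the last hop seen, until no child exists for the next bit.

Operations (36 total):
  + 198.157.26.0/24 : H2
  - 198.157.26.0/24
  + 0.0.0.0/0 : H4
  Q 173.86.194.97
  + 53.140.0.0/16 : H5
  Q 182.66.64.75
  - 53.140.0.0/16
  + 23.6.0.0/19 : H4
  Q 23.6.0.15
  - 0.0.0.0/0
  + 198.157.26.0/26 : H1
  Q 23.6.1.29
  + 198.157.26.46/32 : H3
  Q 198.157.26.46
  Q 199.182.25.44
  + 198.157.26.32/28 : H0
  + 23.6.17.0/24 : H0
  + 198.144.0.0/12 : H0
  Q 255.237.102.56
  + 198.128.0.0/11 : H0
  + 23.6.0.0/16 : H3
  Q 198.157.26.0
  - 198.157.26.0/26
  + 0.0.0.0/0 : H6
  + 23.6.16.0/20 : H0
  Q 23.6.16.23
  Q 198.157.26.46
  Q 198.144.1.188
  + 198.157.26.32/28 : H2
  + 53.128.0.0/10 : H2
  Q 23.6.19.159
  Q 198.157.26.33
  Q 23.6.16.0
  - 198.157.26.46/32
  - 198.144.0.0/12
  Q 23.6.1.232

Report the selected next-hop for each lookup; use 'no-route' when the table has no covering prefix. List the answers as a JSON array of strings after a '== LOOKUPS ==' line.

Trace:
  + 198.157.26.0/24 (H2) depth=24
  del 198.157.26.0/24 (clear depth 24)
  + 0.0.0.0/0 (H4) depth=0
  ? 173.86.194.97  path d0:H4→d1:-  best=H4
  + 53.140.0.0/16 (H5) depth=16
  ? 182.66.64.75  path d0:H4→d1:-  best=H4
  del 53.140.0.0/16 (clear depth 16)
  + 23.6.0.0/19 (H4) depth=19
  ? 23.6.0.15  path d0:H4→d1:-→d2:-→d3:-→d4:-→d5:-→d6:-→d7:-→d8:-→d9:-→d10:-→d11:-→d12:-→d13:-→d14:-→d15:-→d16:-→d17:-→d18:-→d19:H4  best=H4
  del 0.0.0.0/0 (clear depth 0)
  + 198.157.26.0/26 (H1) depth=26
  ? 23.6.1.29  path d0:-→d1:-→d2:-→d3:-→d4:-→d5:-→d6:-→d7:-→d8:-→d9:-→d10:-→d11:-→d12:-→d13:-→d14:-→d15:-→d16:-→d17:-→d18:-→d19:H4  best=H4
  + 198.157.26.46/32 (H3) depth=32
  ? 198.157.26.46  path d0:-→d1:-→d2:-→d3:-→d4:-→d5:-→d6:-→d7:-→d8:-→d9:-→d10:-→d11:-→d12:-→d13:-→d14:-→d15:-→d16:-→d17:-→d18:-→d19:-→d20:-→d21:-→d22:-→d23:-→d24:-→d25:-→d26:H1→d27:-→d28:-→d29:-→d30:-→d31:-→d32:H3  best=H3
  ? 199.182.25.44  path d0:-→d1:-→d2:-→d3:-→d4:-→d5:-→d6:-→d7:-  best=no-route
  + 198.157.26.32/28 (H0) depth=28
  + 23.6.17.0/24 (H0) depth=24
  + 198.144.0.0/12 (H0) depth=12
  ? 255.237.102.56  path d0:-→d1:-→d2:-  best=no-route
  + 198.128.0.0/11 (H0) depth=11
  + 23.6.0.0/16 (H3) depth=16
  ? 198.157.26.0  path d0:-→d1:-→d2:-→d3:-→d4:-→d5:-→d6:-→d7:-→d8:-→d9:-→d10:-→d11:H0→d12:H0→d13:-→d14:-→d15:-→d16:-→d17:-→d18:-→d19:-→d20:-→d21:-→d22:-→d23:-→d24:-→d25:-→d26:H1  best=H1
  del 198.157.26.0/26 (clear depth 26)
  + 0.0.0.0/0 (H6) depth=0
  + 23.6.16.0/20 (H0) depth=20
  ? 23.6.16.23  path d0:H6→d1:-→d2:-→d3:-→d4:-→d5:-→d6:-→d7:-→d8:-→d9:-→d10:-→d11:-→d12:-→d13:-→d14:-→d15:-→d16:H3→d17:-→d18:-→d19:H4→d20:H0→d21:-→d22:-→d23:-  best=H0
  ? 198.157.26.46  path d0:H6→d1:-→d2:-→d3:-→d4:-→d5:-→d6:-→d7:-→d8:-→d9:-→d10:-→d11:H0→d12:H0→d13:-→d14:-→d15:-→d16:-→d17:-→d18:-→d19:-→d20:-→d21:-→d22:-→d23:-→d24:-→d25:-→d26:-→d27:-→d28:H0→d29:-→d30:-→d31:-→d32:H3  best=H3
  ? 198.144.1.188  path d0:H6→d1:-→d2:-→d3:-→d4:-→d5:-→d6:-→d7:-→d8:-→d9:-→d10:-→d11:H0→d12:H0  best=H0
  + 198.157.26.32/28 (H2) depth=28
  + 53.128.0.0/10 (H2) depth=10
  ? 23.6.19.159  path d0:H6→d1:-→d2:-→d3:-→d4:-→d5:-→d6:-→d7:-→d8:-→d9:-→d10:-→d11:-→d12:-→d13:-→d14:-→d15:-→d16:H3→d17:-→d18:-→d19:H4→d20:H0→d21:-→d22:-  best=H0
  ? 198.157.26.33  path d0:H6→d1:-→d2:-→d3:-→d4:-→d5:-→d6:-→d7:-→d8:-→d9:-→d10:-→d11:H0→d12:H0→d13:-→d14:-→d15:-→d16:-→d17:-→d18:-→d19:-→d20:-→d21:-→d22:-→d23:-→d24:-→d25:-→d26:-→d27:-→d28:H2  best=H2
  ? 23.6.16.0  path d0:H6→d1:-→d2:-→d3:-→d4:-→d5:-→d6:-→d7:-→d8:-→d9:-→d10:-→d11:-→d12:-→d13:-→d14:-→d15:-→d16:H3→d17:-→d18:-→d19:H4→d20:H0→d21:-→d22:-→d23:-  best=H0
  del 198.157.26.46/32 (clear depth 32)
  del 198.144.0.0/12 (clear depth 12)
  ? 23.6.1.232  path d0:H6→d1:-→d2:-→d3:-→d4:-→d5:-→d6:-→d7:-→d8:-→d9:-→d10:-→d11:-→d12:-→d13:-→d14:-→d15:-→d16:H3→d17:-→d18:-→d19:H4  best=H4

== LOOKUPS ==
["H4","H4","H4","H4","H3","no-route","no-route","H1","H0","H3","H0","H0","H2","H0","H4"]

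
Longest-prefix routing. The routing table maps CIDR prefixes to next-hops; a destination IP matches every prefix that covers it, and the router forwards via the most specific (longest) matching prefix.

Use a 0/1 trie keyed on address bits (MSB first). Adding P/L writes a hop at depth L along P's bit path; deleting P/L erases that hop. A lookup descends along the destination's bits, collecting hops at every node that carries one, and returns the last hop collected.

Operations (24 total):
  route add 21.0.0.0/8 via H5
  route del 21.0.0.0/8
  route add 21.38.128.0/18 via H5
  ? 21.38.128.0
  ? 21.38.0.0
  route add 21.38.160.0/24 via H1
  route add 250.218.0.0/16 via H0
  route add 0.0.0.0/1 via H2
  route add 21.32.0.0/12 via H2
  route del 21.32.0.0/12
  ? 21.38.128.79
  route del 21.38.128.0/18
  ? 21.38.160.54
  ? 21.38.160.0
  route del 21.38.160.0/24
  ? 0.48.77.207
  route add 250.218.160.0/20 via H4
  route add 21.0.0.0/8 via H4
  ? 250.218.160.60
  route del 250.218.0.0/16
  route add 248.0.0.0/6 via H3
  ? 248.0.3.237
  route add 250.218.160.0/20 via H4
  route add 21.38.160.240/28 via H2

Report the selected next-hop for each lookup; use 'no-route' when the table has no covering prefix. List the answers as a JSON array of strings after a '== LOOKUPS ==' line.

Trace:
  + 21.0.0.0/8 (H5) depth=8
  - 21.0.0.0/8 clear@8
  + 21.38.128.0/18 (H5) depth=18
  lookup 21.38.128.0: bits 000101010010011010 walk d0:-→d1:-→d2:-→d3:-→d4:-→d5:-→d6:-→d7:-→d8:-→d9:-→d10:-→d11:-→d12:-→d13:-→d14:-→d15:-→d16:-→d17:-→d18:H5 -> H5
  lookup 21.38.0.0: bits 0001010100100110 walk d0:-→d1:-→d2:-→d3:-→d4:-→d5:-→d6:-→d7:-→d8:-→d9:-→d10:-→d11:-→d12:-→d13:-→d14:-→d15:-→d16:- -> no-route
  + 21.38.160.0/24 (H1) depth=24
  + 250.218.0.0/16 (H0) depth=16
  + 0.0.0.0/1 (H2) depth=1
  + 21.32.0.0/12 (H2) depth=12
  - 21.32.0.0/12 clear@12
  lookup 21.38.128.79: bits 000101010010011010 walk d0:-→d1:H2→d2:-→d3:-→d4:-→d5:-→d6:-→d7:-→d8:-→d9:-→d10:-→d11:-→d12:-→d13:-→d14:-→d15:-→d16:-→d17:-→d18:H5 -> H5
  - 21.38.128.0/18 clear@18
  lookup 21.38.160.54: bits 000101010010011010100000 walk d0:-→d1:H2→d2:-→d3:-→d4:-→d5:-→d6:-→d7:-→d8:-→d9:-→d10:-→d11:-→d12:-→d13:-→d14:-→d15:-→d16:-→d17:-→d18:-→d19:-→d20:-→d21:-→d22:-→d23:-→d24:H1 -> H1
  lookup 21.38.160.0: bits 000101010010011010100000 walk d0:-→d1:H2→d2:-→d3:-→d4:-→d5:-→d6:-→d7:-→d8:-→d9:-→d10:-→d11:-→d12:-→d13:-→d14:-→d15:-→d16:-→d17:-→d18:-→d19:-→d20:-→d21:-→d22:-→d23:-→d24:H1 -> H1
  - 21.38.160.0/24 clear@24
  lookup 0.48.77.207: bits 000 walk d0:-→d1:H2→d2:-→d3:- -> H2
  + 250.218.160.0/20 (H4) depth=20
  + 21.0.0.0/8 (H4) depth=8
  lookup 250.218.160.60: bits 11111010110110101010 walk d0:-→d1:-→d2:-→d3:-→d4:-→d5:-→d6:-→d7:-→d8:-→d9:-→d10:-→d11:-→d12:-→d13:-→d14:-→d15:-→d16:H0→d17:-→d18:-→d19:-→d20:H4 -> H4
  - 250.218.0.0/16 clear@16
  + 248.0.0.0/6 (H3) depth=6
  lookup 248.0.3.237: bits 111110 walk d0:-→d1:-→d2:-→d3:-→d4:-→d5:-→d6:H3 -> H3
  + 250.218.160.0/20 (H4) depth=20
  + 21.38.160.240/28 (H2) depth=28

== LOOKUPS ==
["H5","no-route","H5","H1","H1","H2","H4","H3"]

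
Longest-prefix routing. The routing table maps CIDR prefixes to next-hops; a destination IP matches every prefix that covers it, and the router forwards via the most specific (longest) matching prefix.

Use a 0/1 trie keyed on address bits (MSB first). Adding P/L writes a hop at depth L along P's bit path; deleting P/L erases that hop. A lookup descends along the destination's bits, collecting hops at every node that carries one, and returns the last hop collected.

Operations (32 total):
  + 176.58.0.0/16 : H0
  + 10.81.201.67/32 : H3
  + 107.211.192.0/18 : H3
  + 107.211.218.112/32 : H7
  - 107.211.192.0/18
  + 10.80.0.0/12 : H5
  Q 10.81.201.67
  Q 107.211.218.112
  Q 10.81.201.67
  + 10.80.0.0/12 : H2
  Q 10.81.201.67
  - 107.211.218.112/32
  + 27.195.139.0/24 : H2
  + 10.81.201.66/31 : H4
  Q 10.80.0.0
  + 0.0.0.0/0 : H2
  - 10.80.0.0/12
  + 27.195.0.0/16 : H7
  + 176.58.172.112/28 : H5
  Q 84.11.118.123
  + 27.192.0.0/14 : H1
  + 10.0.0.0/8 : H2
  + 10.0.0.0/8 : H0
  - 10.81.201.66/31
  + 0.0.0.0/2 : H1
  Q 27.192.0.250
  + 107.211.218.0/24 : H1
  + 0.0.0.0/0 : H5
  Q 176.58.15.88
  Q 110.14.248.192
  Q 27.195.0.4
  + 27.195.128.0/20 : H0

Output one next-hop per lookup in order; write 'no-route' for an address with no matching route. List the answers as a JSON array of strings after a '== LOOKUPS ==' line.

Trace:
  + 176.58.0.0/16 (H0) depth=16
  + 10.81.201.67/32 (H3) depth=32
  + 107.211.192.0/18 (H3) depth=18
  + 107.211.218.112/32 (H7) depth=32
  del 107.211.192.0/18 (clear depth 18)
  + 10.80.0.0/12 (H5) depth=12
  Q 10.81.201.67: descend 00001010010100011100100101000011 ; hops seen [H5,H3] ; pick H3
  Q 107.211.218.112: descend 01101011110100111101101001110000 ; hops seen [H7] ; pick H7
  Q 10.81.201.67: descend 00001010010100011100100101000011 ; hops seen [H5,H3] ; pick H3
  + 10.80.0.0/12 (H2) depth=12
  Q 10.81.201.67: descend 00001010010100011100100101000011 ; hops seen [H2,H3] ; pick H3
  del 107.211.218.112/32 (clear depth 32)
  + 27.195.139.0/24 (H2) depth=24
  + 10.81.201.66/31 (H4) depth=31
  Q 10.80.0.0: descend 000010100101000 ; hops seen [H2] ; pick H2
  + 0.0.0.0/0 (H2) depth=0
  del 10.80.0.0/12 (clear depth 12)
  + 27.195.0.0/16 (H7) depth=16
  + 176.58.172.112/28 (H5) depth=28
  Q 84.11.118.123: descend 01 ; hops seen [H2] ; pick H2
  + 27.192.0.0/14 (H1) depth=14
  + 10.0.0.0/8 (H2) depth=8
  + 10.0.0.0/8 (H0) depth=8
  del 10.81.201.66/31 (clear depth 31)
  + 0.0.0.0/2 (H1) depth=2
  Q 27.192.0.250: descend 00011011110000 ; hops seen [H2,H1,H1] ; pick H1
  + 107.211.218.0/24 (H1) depth=24
  + 0.0.0.0/0 (H5) depth=0
  Q 176.58.15.88: descend 1011000000111010 ; hops seen [H5,H0] ; pick H0
  Q 110.14.248.192: descend 01101 ; hops seen [H5] ; pick H5
  Q 27.195.0.4: descend 0001101111000011 ; hops seen [H5,H1,H1,H7] ; pick H7
  + 27.195.128.0/20 (H0) depth=20

== LOOKUPS ==
["H3","H7","H3","H3","H2","H2","H1","H0","H5","H7"]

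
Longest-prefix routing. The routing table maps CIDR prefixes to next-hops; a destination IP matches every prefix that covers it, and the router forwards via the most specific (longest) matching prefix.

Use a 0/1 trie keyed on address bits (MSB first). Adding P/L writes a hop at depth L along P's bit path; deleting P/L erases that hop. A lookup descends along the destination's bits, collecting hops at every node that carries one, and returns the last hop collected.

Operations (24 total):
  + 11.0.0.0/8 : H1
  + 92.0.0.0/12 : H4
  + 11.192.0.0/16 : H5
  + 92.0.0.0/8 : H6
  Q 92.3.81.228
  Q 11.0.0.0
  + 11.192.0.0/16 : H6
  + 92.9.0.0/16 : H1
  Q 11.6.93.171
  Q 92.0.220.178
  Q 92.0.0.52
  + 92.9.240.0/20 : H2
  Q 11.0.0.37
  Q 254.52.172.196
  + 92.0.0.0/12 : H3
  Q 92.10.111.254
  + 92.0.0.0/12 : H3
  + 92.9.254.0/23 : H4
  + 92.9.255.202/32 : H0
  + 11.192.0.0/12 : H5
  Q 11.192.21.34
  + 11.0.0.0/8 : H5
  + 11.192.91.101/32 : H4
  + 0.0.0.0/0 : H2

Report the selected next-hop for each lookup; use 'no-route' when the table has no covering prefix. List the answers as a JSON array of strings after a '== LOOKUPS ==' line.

Process each operation:
  add 11.0.0.0/8 -> H1 at depth 8
  add 92.0.0.0/12 -> H4 at depth 12
  add 11.192.0.0/16 -> H5 at depth 16
  add 92.0.0.0/8 -> H6 at depth 8
  lookup 92.3.81.228: bits 010111000000 walk d0:-→d1:-→d2:-→d3:-→d4:-→d5:-→d6:-→d7:-→d8:H6→d9:-→d10:-→d11:-→d12:H4 -> H4
  lookup 11.0.0.0: bits 00001011 walk d0:-→d1:-→d2:-→d3:-→d4:-→d5:-→d6:-→d7:-→d8:H1 -> H1
  add 11.192.0.0/16 -> H6 at depth 16
  add 92.9.0.0/16 -> H1 at depth 16
  lookup 11.6.93.171: bits 00001011 walk d0:-→d1:-→d2:-→d3:-→d4:-→d5:-→d6:-→d7:-→d8:H1 -> H1
  lookup 92.0.220.178: bits 010111000000 walk d0:-→d1:-→d2:-→d3:-→d4:-→d5:-→d6:-→d7:-→d8:H6→d9:-→d10:-→d11:-→d12:H4 -> H4
  lookup 92.0.0.52: bits 010111000000 walk d0:-→d1:-→d2:-→d3:-→d4:-→d5:-→d6:-→d7:-→d8:H6→d9:-→d10:-→d11:-→d12:H4 -> H4
  add 92.9.240.0/20 -> H2 at depth 20
  lookup 11.0.0.37: bits 00001011 walk d0:-→d1:-→d2:-→d3:-→d4:-→d5:-→d6:-→d7:-→d8:H1 -> H1
  lookup 254.52.172.196: bits ε walk d0:- -> no-route
  add 92.0.0.0/12 -> H3 at depth 12
  lookup 92.10.111.254: bits 01011100000010 walk d0:-→d1:-→d2:-→d3:-→d4:-→d5:-→d6:-→d7:-→d8:H6→d9:-→d10:-→d11:-→d12:H3→d13:-→d14:- -> H3
  add 92.0.0.0/12 -> H3 at depth 12
  add 92.9.254.0/23 -> H4 at depth 23
  add 92.9.255.202/32 -> H0 at depth 32
  add 11.192.0.0/12 -> H5 at depth 12
  lookup 11.192.21.34: bits 0000101111000000 walk d0:-→d1:-→d2:-→d3:-→d4:-→d5:-→d6:-→d7:-→d8:H1→d9:-→d10:-→d11:-→d12:H5→d13:-→d14:-→d15:-→d16:H6 -> H6
  add 11.0.0.0/8 -> H5 at depth 8
  add 11.192.91.101/32 -> H4 at depth 32
  add 0.0.0.0/0 -> H2 at depth 0

== LOOKUPS ==
["H4","H1","H1","H4","H4","H1","no-route","H3","H6"]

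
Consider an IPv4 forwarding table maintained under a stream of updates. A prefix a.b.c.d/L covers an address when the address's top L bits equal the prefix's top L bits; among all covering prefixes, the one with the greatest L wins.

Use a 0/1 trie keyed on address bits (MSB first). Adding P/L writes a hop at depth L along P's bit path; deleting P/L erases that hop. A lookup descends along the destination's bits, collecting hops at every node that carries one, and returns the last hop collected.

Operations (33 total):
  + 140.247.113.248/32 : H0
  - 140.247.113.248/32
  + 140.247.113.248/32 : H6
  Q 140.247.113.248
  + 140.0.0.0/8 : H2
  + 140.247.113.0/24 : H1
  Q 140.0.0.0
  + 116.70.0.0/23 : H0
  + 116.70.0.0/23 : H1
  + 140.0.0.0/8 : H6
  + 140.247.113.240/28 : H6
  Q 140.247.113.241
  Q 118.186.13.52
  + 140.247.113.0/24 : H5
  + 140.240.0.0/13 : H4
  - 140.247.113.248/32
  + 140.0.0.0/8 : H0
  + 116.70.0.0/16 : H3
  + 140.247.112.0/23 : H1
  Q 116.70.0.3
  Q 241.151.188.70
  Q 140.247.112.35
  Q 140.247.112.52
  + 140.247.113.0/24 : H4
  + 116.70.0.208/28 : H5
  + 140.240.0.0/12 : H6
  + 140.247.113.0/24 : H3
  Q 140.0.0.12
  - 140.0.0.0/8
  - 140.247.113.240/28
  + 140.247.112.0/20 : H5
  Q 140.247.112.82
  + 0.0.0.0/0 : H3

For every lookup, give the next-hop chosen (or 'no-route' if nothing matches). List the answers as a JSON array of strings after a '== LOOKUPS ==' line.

Trace:
  add 140.247.113.248/32 -> H0 at depth 32
  - 140.247.113.248/32 clear@32
  add 140.247.113.248/32 -> H6 at depth 32
  Q 140.247.113.248: descend 10001100111101110111000111111000 ; hops seen [H6] ; pick H6
  add 140.0.0.0/8 -> H2 at depth 8
  add 140.247.113.0/24 -> H1 at depth 24
  Q 140.0.0.0: descend 10001100 ; hops seen [H2] ; pick H2
  add 116.70.0.0/23 -> H0 at depth 23
  add 116.70.0.0/23 -> H1 at depth 23
  add 140.0.0.0/8 -> H6 at depth 8
  add 140.247.113.240/28 -> H6 at depth 28
  Q 140.247.113.241: descend 1000110011110111011100011111 ; hops seen [H6,H1,H6] ; pick H6
  Q 118.186.13.52: descend 011101 ; hops seen [∅] ; pick no-route
  add 140.247.113.0/24 -> H5 at depth 24
  add 140.240.0.0/13 -> H4 at depth 13
  - 140.247.113.248/32 clear@32
  add 140.0.0.0/8 -> H0 at depth 8
  add 116.70.0.0/16 -> H3 at depth 16
  add 140.247.112.0/23 -> H1 at depth 23
  Q 116.70.0.3: descend 01110100010001100000000 ; hops seen [H3,H1] ; pick H1
  Q 241.151.188.70: descend 1 ; hops seen [∅] ; pick no-route
  Q 140.247.112.35: descend 10001100111101110111000 ; hops seen [H0,H4,H1] ; pick H1
  Q 140.247.112.52: descend 10001100111101110111000 ; hops seen [H0,H4,H1] ; pick H1
  add 140.247.113.0/24 -> H4 at depth 24
  add 116.70.0.208/28 -> H5 at depth 28
  add 140.240.0.0/12 -> H6 at depth 12
  add 140.247.113.0/24 -> H3 at depth 24
  Q 140.0.0.12: descend 10001100 ; hops seen [H0] ; pick H0
  - 140.0.0.0/8 clear@8
  - 140.247.113.240/28 clear@28
  add 140.247.112.0/20 -> H5 at depth 20
  Q 140.247.112.82: descend 10001100111101110111000 ; hops seen [H6,H4,H5,H1] ; pick H1
  add 0.0.0.0/0 -> H3 at depth 0

== LOOKUPS ==
["H6","H2","H6","no-route","H1","no-route","H1","H1","H0","H1"]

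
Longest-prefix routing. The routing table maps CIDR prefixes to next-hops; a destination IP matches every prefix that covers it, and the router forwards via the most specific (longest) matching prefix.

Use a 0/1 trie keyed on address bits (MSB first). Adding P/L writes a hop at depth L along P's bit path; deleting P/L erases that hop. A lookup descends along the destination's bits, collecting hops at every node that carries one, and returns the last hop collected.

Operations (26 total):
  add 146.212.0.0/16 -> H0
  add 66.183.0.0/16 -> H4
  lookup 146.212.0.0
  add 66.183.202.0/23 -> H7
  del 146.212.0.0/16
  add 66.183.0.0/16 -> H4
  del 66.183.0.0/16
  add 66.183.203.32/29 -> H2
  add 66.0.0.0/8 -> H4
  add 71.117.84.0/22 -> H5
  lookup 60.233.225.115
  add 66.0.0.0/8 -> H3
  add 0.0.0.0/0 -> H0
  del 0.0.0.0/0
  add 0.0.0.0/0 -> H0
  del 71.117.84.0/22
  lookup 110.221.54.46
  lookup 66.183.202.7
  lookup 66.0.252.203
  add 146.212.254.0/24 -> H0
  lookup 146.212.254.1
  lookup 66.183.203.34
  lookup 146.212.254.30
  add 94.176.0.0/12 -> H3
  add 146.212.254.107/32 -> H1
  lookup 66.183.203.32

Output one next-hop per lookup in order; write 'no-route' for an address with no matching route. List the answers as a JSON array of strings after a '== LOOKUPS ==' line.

Trace:
  add 146.212.0.0/16 -> H0 at depth 16
  add 66.183.0.0/16 -> H4 at depth 16
  lookup 146.212.0.0: bits 1001001011010100 walk d0:-→d1:-→d2:-→d3:-→d4:-→d5:-→d6:-→d7:-→d8:-→d9:-→d10:-→d11:-→d12:-→d13:-→d14:-→d15:-→d16:H0 -> H0
  add 66.183.202.0/23 -> H7 at depth 23
  - 146.212.0.0/16 clear@16
  add 66.183.0.0/16 -> H4 at depth 16
  - 66.183.0.0/16 clear@16
  add 66.183.203.32/29 -> H2 at depth 29
  add 66.0.0.0/8 -> H4 at depth 8
  add 71.117.84.0/22 -> H5 at depth 22
  lookup 60.233.225.115: bits 0 walk d0:-→d1:- -> no-route
  add 66.0.0.0/8 -> H3 at depth 8
  add 0.0.0.0/0 -> H0 at depth 0
  - 0.0.0.0/0 clear@0
  add 0.0.0.0/0 -> H0 at depth 0
  - 71.117.84.0/22 clear@22
  lookup 110.221.54.46: bits 01 walk d0:H0→d1:-→d2:- -> H0
  lookup 66.183.202.7: bits 01000010101101111100101 walk d0:H0→d1:-→d2:-→d3:-→d4:-→d5:-→d6:-→d7:-→d8:H3→d9:-→d10:-→d11:-→d12:-→d13:-→d14:-→d15:-→d16:-→d17:-→d18:-→d19:-→d20:-→d21:-→d22:-→d23:H7 -> H7
  lookup 66.0.252.203: bits 01000010 walk d0:H0→d1:-→d2:-→d3:-→d4:-→d5:-→d6:-→d7:-→d8:H3 -> H3
  add 146.212.254.0/24 -> H0 at depth 24
  lookup 146.212.254.1: bits 100100101101010011111110 walk d0:H0→d1:-→d2:-→d3:-→d4:-→d5:-→d6:-→d7:-→d8:-→d9:-→d10:-→d11:-→d12:-→d13:-→d14:-→d15:-→d16:-→d17:-→d18:-→d19:-→d20:-→d21:-→d22:-→d23:-→d24:H0 -> H0
  lookup 66.183.203.34: bits 01000010101101111100101100100 walk d0:H0→d1:-→d2:-→d3:-→d4:-→d5:-→d6:-→d7:-→d8:H3→d9:-→d10:-→d11:-→d12:-→d13:-→d14:-→d15:-→d16:-→d17:-→d18:-→d19:-→d20:-→d21:-→d22:-→d23:H7→d24:-→d25:-→d26:-→d27:-→d28:-→d29:H2 -> H2
  lookup 146.212.254.30: bits 100100101101010011111110 walk d0:H0→d1:-→d2:-→d3:-→d4:-→d5:-→d6:-→d7:-→d8:-→d9:-→d10:-→d11:-→d12:-→d13:-→d14:-→d15:-→d16:-→d17:-→d18:-→d19:-→d20:-→d21:-→d22:-→d23:-→d24:H0 -> H0
  add 94.176.0.0/12 -> H3 at depth 12
  add 146.212.254.107/32 -> H1 at depth 32
  lookup 66.183.203.32: bits 01000010101101111100101100100 walk d0:H0→d1:-→d2:-→d3:-→d4:-→d5:-→d6:-→d7:-→d8:H3→d9:-→d10:-→d11:-→d12:-→d13:-→d14:-→d15:-→d16:-→d17:-→d18:-→d19:-→d20:-→d21:-→d22:-→d23:H7→d24:-→d25:-→d26:-→d27:-→d28:-→d29:H2 -> H2

== LOOKUPS ==
["H0","no-route","H0","H7","H3","H0","H2","H0","H2"]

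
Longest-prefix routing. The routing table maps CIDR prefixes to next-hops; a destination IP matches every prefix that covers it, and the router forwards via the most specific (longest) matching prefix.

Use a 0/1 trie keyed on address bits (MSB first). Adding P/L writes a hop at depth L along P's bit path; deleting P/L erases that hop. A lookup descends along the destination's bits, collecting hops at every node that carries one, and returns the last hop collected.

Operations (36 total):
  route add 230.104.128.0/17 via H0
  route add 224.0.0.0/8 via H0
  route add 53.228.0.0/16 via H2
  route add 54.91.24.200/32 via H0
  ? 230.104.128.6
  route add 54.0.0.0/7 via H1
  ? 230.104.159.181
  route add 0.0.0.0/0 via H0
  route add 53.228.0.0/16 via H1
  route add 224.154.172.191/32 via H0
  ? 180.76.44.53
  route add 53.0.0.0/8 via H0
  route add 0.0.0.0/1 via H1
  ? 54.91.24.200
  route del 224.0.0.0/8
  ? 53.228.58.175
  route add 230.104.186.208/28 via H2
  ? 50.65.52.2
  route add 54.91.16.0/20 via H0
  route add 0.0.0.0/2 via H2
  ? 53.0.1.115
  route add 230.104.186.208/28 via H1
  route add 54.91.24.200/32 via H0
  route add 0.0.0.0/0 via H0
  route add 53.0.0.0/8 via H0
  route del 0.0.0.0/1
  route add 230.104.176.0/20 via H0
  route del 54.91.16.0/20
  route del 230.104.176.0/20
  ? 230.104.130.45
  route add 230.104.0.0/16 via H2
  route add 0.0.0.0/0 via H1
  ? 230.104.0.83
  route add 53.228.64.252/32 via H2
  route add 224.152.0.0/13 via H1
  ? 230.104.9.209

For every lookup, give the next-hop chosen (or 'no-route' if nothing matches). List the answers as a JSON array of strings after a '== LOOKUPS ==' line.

Process each operation:
  + 230.104.128.0/17 (H0) depth=17
  + 224.0.0.0/8 (H0) depth=8
  + 53.228.0.0/16 (H2) depth=16
  + 54.91.24.200/32 (H0) depth=32
  Q 230.104.128.6: descend 11100110011010001 ; hops seen [H0] ; pick H0
  + 54.0.0.0/7 (H1) depth=7
  Q 230.104.159.181: descend 11100110011010001 ; hops seen [H0] ; pick H0
  + 0.0.0.0/0 (H0) depth=0
  + 53.228.0.0/16 (H1) depth=16
  + 224.154.172.191/32 (H0) depth=32
  Q 180.76.44.53: descend 1 ; hops seen [H0] ; pick H0
  + 53.0.0.0/8 (H0) depth=8
  + 0.0.0.0/1 (H1) depth=1
  Q 54.91.24.200: descend 00110110010110110001100011001000 ; hops seen [H0,H1,H1,H0] ; pick H0
  - 224.0.0.0/8 clear@8
  Q 53.228.58.175: descend 0011010111100100 ; hops seen [H0,H1,H0,H1] ; pick H1
  + 230.104.186.208/28 (H2) depth=28
  Q 50.65.52.2: descend 00110 ; hops seen [H0,H1] ; pick H1
  + 54.91.16.0/20 (H0) depth=20
  + 0.0.0.0/2 (H2) depth=2
  Q 53.0.1.115: descend 00110101 ; hops seen [H0,H1,H2,H0] ; pick H0
  + 230.104.186.208/28 (H1) depth=28
  + 54.91.24.200/32 (H0) depth=32
  + 0.0.0.0/0 (H0) depth=0
  + 53.0.0.0/8 (H0) depth=8
  - 0.0.0.0/1 clear@1
  + 230.104.176.0/20 (H0) depth=20
  - 54.91.16.0/20 clear@20
  - 230.104.176.0/20 clear@20
  Q 230.104.130.45: descend 111001100110100010 ; hops seen [H0,H0] ; pick H0
  + 230.104.0.0/16 (H2) depth=16
  + 0.0.0.0/0 (H1) depth=0
  Q 230.104.0.83: descend 1110011001101000 ; hops seen [H1,H2] ; pick H2
  + 53.228.64.252/32 (H2) depth=32
  + 224.152.0.0/13 (H1) depth=13
  Q 230.104.9.209: descend 1110011001101000 ; hops seen [H1,H2] ; pick H2

== LOOKUPS ==
["H0","H0","H0","H0","H1","H1","H0","H0","H2","H2"]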